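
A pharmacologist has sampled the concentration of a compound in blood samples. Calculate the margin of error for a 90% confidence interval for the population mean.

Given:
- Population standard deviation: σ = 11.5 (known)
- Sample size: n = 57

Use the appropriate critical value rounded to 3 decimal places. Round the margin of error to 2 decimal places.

The population standard deviation σ is known, so use the z-interval margin of error formula.

For 90% confidence, z* = 1.645 (from standard normal table)

Margin of error formula for z-interval: E = z* × σ/√n

E = 1.645 × 11.5/√57
  = 1.645 × 1.523212
  = 2.5057

Rounded to 2 decimal places:

2.51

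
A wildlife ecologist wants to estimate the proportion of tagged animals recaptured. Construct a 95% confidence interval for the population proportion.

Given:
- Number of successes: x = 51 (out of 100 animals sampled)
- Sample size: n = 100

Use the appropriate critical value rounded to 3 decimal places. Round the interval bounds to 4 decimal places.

Sample proportion: p̂ = 51/100 = 0.510000

Check conditions for normal approximation:
  np̂ = 51 ≥ 10 ✓
  n(1-p̂) = 49 ≥ 10 ✓

The sample is large enough, so use a z-interval (normal approximation) for the proportion.

For 95% confidence, z* = 1.96 (from standard normal table)

Standard error: SE = √(p̂(1-p̂)/n) = √(0.510000×0.490000/100) = 0.04999000

Margin of error: E = z* × SE = 1.96 × 0.04999000 = 0.097980

Z-interval: p̂ ± E = 0.510000 ± 0.097980 = (0.412020, 0.607980)

Rounded to 4 decimal places:

(0.4120, 0.6080)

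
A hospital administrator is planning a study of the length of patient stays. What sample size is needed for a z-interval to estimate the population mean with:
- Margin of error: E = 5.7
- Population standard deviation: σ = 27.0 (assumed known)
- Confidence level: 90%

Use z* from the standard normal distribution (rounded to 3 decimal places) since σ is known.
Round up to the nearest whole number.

Using z* since population σ is known (z-interval formula).

For 90% confidence, z* = 1.645 (from standard normal table)

Sample size formula for z-interval: n = (z*σ/E)²

n = (1.645 × 27.0 / 5.7)²
  = (7.792105)²
  = 60.7169

Round up to the nearest whole number: n = 61

61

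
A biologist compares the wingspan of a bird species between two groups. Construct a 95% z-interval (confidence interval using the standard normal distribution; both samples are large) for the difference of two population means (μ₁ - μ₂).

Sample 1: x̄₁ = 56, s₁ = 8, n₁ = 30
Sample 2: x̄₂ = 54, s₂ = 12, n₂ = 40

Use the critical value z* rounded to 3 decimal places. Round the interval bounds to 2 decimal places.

Both samples are large (n₁ = 30 ≥ 30, n₂ = 40 ≥ 30), so a z-interval for the difference of means applies.

Point estimate: x̄₁ - x̄₂ = 56 - 54 = 2

Standard error: SE = √(s₁²/n₁ + s₂²/n₂)
= √(8²/30 + 12²/40)
= √(2.133333 + 3.600000)
= 2.394438

For 95% confidence, z* = 1.96 (from standard normal table)
Margin of error: E = z* × SE = 1.96 × 2.394438 = 4.6931

Z-interval: (x̄₁ - x̄₂) ± E = 2 ± 4.6931 = (-2.6931, 6.6931)

Rounded to 2 decimal places:

(-2.69, 6.69)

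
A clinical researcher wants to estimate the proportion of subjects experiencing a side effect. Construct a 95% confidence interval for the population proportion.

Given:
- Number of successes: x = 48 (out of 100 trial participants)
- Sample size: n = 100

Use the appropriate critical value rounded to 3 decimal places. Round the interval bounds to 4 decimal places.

Sample proportion: p̂ = 48/100 = 0.480000

Check conditions for normal approximation:
  np̂ = 48 ≥ 10 ✓
  n(1-p̂) = 52 ≥ 10 ✓

The sample is large enough, so use a z-interval (normal approximation) for the proportion.

For 95% confidence, z* = 1.96 (from standard normal table)

Standard error: SE = √(p̂(1-p̂)/n) = √(0.480000×0.520000/100) = 0.04995998

Margin of error: E = z* × SE = 1.96 × 0.04995998 = 0.097922

Z-interval: p̂ ± E = 0.480000 ± 0.097922 = (0.382078, 0.577922)

Rounded to 4 decimal places:

(0.3821, 0.5779)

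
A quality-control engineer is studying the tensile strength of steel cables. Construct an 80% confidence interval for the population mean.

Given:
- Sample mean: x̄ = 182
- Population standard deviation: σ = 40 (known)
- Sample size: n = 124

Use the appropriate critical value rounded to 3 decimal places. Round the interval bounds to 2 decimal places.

The population standard deviation σ is known, so use a z-interval (standard normal critical value).

For 80% confidence, z* = 1.282 (from standard normal table)

Standard error: SE = σ/√n = 40/√124 = 3.592106

Margin of error: E = z* × SE = 1.282 × 3.592106 = 4.6051

Z-interval: x̄ ± E = 182 ± 4.6051 = (177.3949, 186.6051)

Rounded to 2 decimal places:

(177.39, 186.61)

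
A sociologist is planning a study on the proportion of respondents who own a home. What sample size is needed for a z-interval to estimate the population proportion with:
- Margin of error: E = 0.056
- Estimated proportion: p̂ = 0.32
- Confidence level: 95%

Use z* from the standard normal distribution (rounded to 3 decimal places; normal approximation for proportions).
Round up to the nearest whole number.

Using z* for proportion z-interval (normal approximation).

For 95% confidence, z* = 1.96 (from standard normal table)

Sample size formula for proportion z-interval: n = z*²p̂(1-p̂)/E²

n = 1.96² × 0.32 × 0.68 / 0.056²
  = 3.8416 × 0.2176 / 0.003136
  = 266.5600

Round up to the nearest whole number: n = 267

267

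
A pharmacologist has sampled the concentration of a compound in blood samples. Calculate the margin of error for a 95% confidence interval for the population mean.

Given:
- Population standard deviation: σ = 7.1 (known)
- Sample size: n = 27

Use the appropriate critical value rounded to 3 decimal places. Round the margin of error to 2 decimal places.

The population standard deviation σ is known, so use the z-interval margin of error formula.

For 95% confidence, z* = 1.96 (from standard normal table)

Margin of error formula for z-interval: E = z* × σ/√n

E = 1.96 × 7.1/√27
  = 1.96 × 1.366396
  = 2.6781

Rounded to 2 decimal places:

2.68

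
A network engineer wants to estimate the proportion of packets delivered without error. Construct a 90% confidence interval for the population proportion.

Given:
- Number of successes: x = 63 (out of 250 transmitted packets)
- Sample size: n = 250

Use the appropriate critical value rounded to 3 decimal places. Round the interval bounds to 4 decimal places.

Sample proportion: p̂ = 63/250 = 0.252000

Check conditions for normal approximation:
  np̂ = 63 ≥ 10 ✓
  n(1-p̂) = 187 ≥ 10 ✓

The sample is large enough, so use a z-interval (normal approximation) for the proportion.

For 90% confidence, z* = 1.645 (from standard normal table)

Standard error: SE = √(p̂(1-p̂)/n) = √(0.252000×0.748000/250) = 0.02745877

Margin of error: E = z* × SE = 1.645 × 0.02745877 = 0.045170

Z-interval: p̂ ± E = 0.252000 ± 0.045170 = (0.206830, 0.297170)

Rounded to 4 decimal places:

(0.2068, 0.2972)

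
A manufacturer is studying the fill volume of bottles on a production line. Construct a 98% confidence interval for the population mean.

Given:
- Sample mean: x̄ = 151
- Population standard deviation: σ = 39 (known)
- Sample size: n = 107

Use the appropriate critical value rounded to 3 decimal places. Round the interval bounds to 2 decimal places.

The population standard deviation σ is known, so use a z-interval (standard normal critical value).

For 98% confidence, z* = 2.326 (from standard normal table)

Standard error: SE = σ/√n = 39/√107 = 3.770272

Margin of error: E = z* × SE = 2.326 × 3.770272 = 8.7697

Z-interval: x̄ ± E = 151 ± 8.7697 = (142.2303, 159.7697)

Rounded to 2 decimal places:

(142.23, 159.77)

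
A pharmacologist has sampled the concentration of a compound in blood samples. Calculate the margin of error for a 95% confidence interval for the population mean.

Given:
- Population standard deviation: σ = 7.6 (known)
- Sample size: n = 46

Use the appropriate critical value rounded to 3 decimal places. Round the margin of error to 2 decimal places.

The population standard deviation σ is known, so use the z-interval margin of error formula.

For 95% confidence, z* = 1.96 (from standard normal table)

Margin of error formula for z-interval: E = z* × σ/√n

E = 1.96 × 7.6/√46
  = 1.96 × 1.120559
  = 2.1963

Rounded to 2 decimal places:

2.20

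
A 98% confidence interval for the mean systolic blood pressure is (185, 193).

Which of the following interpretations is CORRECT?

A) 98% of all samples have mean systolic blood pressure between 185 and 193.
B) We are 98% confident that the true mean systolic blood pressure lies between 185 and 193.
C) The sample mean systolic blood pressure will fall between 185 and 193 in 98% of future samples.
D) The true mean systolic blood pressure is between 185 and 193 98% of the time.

A confidence interval represents our confidence in the procedure, not a probability statement about the parameter.

Key concept: If we repeated this sampling process many times and computed a 98% CI each time, about 98% of those intervals would contain the true population parameter.

For this specific interval (185, 193):
- Midpoint (point estimate): 189
- Margin of error: 4

The correct interpretation is the one stating confidence that the true parameter lies in the interval — option B.

B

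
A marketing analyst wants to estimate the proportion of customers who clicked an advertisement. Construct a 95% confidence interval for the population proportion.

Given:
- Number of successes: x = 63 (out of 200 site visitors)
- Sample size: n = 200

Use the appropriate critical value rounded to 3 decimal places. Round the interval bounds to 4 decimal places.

Sample proportion: p̂ = 63/200 = 0.315000

Check conditions for normal approximation:
  np̂ = 63 ≥ 10 ✓
  n(1-p̂) = 137 ≥ 10 ✓

The sample is large enough, so use a z-interval (normal approximation) for the proportion.

For 95% confidence, z* = 1.96 (from standard normal table)

Standard error: SE = √(p̂(1-p̂)/n) = √(0.315000×0.685000/200) = 0.03284623

Margin of error: E = z* × SE = 1.96 × 0.03284623 = 0.064379

Z-interval: p̂ ± E = 0.315000 ± 0.064379 = (0.250621, 0.379379)

Rounded to 4 decimal places:

(0.2506, 0.3794)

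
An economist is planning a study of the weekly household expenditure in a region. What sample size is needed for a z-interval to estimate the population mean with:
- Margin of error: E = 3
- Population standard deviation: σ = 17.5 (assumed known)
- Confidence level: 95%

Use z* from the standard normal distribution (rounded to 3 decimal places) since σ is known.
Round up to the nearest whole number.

Using z* since population σ is known (z-interval formula).

For 95% confidence, z* = 1.96 (from standard normal table)

Sample size formula for z-interval: n = (z*σ/E)²

n = (1.96 × 17.5 / 3)²
  = (11.433333)²
  = 130.7211

Round up to the nearest whole number: n = 131

131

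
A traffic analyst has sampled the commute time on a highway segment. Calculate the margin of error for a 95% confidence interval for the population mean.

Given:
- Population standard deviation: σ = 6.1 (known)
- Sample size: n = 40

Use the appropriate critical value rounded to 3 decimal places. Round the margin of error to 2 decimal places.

The population standard deviation σ is known, so use the z-interval margin of error formula.

For 95% confidence, z* = 1.96 (from standard normal table)

Margin of error formula for z-interval: E = z* × σ/√n

E = 1.96 × 6.1/√40
  = 1.96 × 0.964495
  = 1.8904

Rounded to 2 decimal places:

1.89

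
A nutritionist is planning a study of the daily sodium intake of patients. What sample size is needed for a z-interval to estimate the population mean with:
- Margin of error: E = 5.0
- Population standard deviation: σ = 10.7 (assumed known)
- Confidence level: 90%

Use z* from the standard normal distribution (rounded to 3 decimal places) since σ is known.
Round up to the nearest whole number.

Using z* since population σ is known (z-interval formula).

For 90% confidence, z* = 1.645 (from standard normal table)

Sample size formula for z-interval: n = (z*σ/E)²

n = (1.645 × 10.7 / 5.0)²
  = (3.520300)²
  = 12.3925

Round up to the nearest whole number: n = 13

13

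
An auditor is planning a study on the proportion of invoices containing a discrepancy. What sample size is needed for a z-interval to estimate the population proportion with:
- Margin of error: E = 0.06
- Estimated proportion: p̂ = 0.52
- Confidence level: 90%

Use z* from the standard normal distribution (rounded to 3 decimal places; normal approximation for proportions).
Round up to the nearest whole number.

Using z* for proportion z-interval (normal approximation).

For 90% confidence, z* = 1.645 (from standard normal table)

Sample size formula for proportion z-interval: n = z*²p̂(1-p̂)/E²

n = 1.645² × 0.52 × 0.48 / 0.06²
  = 2.706025 × 0.2496 / 0.0036
  = 187.6177

Round up to the nearest whole number: n = 188

188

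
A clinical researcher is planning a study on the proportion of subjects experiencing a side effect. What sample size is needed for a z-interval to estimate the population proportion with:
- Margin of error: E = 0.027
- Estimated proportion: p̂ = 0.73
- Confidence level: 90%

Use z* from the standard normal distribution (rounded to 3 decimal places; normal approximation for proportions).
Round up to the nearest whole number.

Using z* for proportion z-interval (normal approximation).

For 90% confidence, z* = 1.645 (from standard normal table)

Sample size formula for proportion z-interval: n = z*²p̂(1-p̂)/E²

n = 1.645² × 0.73 × 0.27 / 0.027²
  = 2.706025 × 0.1971 / 0.000729
  = 731.6290

Round up to the nearest whole number: n = 732

732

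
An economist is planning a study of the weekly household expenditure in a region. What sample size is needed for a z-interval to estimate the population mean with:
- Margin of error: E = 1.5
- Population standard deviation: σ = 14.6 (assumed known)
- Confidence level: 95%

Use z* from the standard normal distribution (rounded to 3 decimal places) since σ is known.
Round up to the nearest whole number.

Using z* since population σ is known (z-interval formula).

For 95% confidence, z* = 1.96 (from standard normal table)

Sample size formula for z-interval: n = (z*σ/E)²

n = (1.96 × 14.6 / 1.5)²
  = (19.077333)²
  = 363.9446

Round up to the nearest whole number: n = 364

364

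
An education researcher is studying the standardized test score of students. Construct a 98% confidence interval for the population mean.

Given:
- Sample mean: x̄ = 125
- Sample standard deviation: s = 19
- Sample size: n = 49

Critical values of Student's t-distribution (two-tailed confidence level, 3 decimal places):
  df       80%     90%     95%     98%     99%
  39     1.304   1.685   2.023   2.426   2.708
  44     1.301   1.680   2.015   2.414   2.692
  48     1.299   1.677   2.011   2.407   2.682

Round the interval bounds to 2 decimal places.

The population standard deviation σ is unknown (only the sample standard deviation s is given), so use a t-interval with df = n - 1 = 49 - 1 = 48.

For 98% confidence with df = 48, t* = 2.407 (from t-table)

Standard error: SE = s/√n = 19/√49 = 2.714286

Margin of error: E = t* × SE = 2.407 × 2.714286 = 6.5333

T-interval: x̄ ± E = 125 ± 6.5333 = (118.4667, 131.5333)

Rounded to 2 decimal places:

(118.47, 131.53)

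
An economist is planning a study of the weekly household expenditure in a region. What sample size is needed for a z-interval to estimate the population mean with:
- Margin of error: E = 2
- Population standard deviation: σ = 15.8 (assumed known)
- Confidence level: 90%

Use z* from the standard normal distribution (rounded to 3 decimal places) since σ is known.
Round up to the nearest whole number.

Using z* since population σ is known (z-interval formula).

For 90% confidence, z* = 1.645 (from standard normal table)

Sample size formula for z-interval: n = (z*σ/E)²

n = (1.645 × 15.8 / 2)²
  = (12.995500)²
  = 168.8830

Round up to the nearest whole number: n = 169

169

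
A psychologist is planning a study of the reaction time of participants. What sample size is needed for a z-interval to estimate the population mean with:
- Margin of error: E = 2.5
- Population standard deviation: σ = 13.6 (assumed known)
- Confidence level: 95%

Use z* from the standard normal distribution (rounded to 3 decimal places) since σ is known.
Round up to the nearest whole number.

Using z* since population σ is known (z-interval formula).

For 95% confidence, z* = 1.96 (from standard normal table)

Sample size formula for z-interval: n = (z*σ/E)²

n = (1.96 × 13.6 / 2.5)²
  = (10.662400)²
  = 113.6868

Round up to the nearest whole number: n = 114

114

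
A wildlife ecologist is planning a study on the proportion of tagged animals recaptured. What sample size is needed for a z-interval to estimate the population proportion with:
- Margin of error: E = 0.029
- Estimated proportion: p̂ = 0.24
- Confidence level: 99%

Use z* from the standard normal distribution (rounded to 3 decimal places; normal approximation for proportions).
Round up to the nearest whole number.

Using z* for proportion z-interval (normal approximation).

For 99% confidence, z* = 2.576 (from standard normal table)

Sample size formula for proportion z-interval: n = z*²p̂(1-p̂)/E²

n = 2.576² × 0.24 × 0.76 / 0.029²
  = 6.635776 × 0.1824 / 0.000841
  = 1439.1980

Round up to the nearest whole number: n = 1440

1440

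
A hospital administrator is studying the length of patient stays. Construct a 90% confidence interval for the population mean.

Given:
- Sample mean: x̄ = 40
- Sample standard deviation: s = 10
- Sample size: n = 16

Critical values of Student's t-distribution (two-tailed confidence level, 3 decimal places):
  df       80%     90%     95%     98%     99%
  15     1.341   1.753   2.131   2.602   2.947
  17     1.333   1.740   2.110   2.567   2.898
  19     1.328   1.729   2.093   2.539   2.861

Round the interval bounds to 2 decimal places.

The population standard deviation σ is unknown (only the sample standard deviation s is given), so use a t-interval with df = n - 1 = 16 - 1 = 15.

For 90% confidence with df = 15, t* = 1.753 (from t-table)

Standard error: SE = s/√n = 10/√16 = 2.500000

Margin of error: E = t* × SE = 1.753 × 2.500000 = 4.3825

T-interval: x̄ ± E = 40 ± 4.3825 = (35.6175, 44.3825)

Rounded to 2 decimal places:

(35.62, 44.38)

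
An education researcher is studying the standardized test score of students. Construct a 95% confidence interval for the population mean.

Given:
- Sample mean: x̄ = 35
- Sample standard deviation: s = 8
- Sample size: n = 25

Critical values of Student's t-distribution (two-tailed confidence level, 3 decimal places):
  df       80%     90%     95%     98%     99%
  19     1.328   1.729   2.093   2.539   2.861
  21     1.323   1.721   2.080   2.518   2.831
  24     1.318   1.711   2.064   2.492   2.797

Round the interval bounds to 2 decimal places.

The population standard deviation σ is unknown (only the sample standard deviation s is given), so use a t-interval with df = n - 1 = 25 - 1 = 24.

For 95% confidence with df = 24, t* = 2.064 (from t-table)

Standard error: SE = s/√n = 8/√25 = 1.600000

Margin of error: E = t* × SE = 2.064 × 1.600000 = 3.3024

T-interval: x̄ ± E = 35 ± 3.3024 = (31.6976, 38.3024)

Rounded to 2 decimal places:

(31.70, 38.30)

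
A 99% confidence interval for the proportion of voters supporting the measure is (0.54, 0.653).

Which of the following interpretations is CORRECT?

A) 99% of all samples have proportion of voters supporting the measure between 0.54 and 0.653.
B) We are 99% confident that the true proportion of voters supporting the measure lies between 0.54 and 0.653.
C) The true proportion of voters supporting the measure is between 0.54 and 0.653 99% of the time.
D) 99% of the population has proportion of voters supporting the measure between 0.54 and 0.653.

A confidence interval represents our confidence in the procedure, not a probability statement about the parameter.

Key concept: If we repeated this sampling process many times and computed a 99% CI each time, about 99% of those intervals would contain the true population parameter.

For this specific interval (0.54, 0.653):
- Midpoint (point estimate): 0.5965
- Margin of error: 0.0565

The correct interpretation is the one stating confidence that the true parameter lies in the interval — option B.

B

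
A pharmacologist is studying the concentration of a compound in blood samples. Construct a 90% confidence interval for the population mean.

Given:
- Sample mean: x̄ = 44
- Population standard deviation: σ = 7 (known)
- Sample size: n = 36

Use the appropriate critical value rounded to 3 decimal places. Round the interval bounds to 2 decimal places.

The population standard deviation σ is known, so use a z-interval (standard normal critical value).

For 90% confidence, z* = 1.645 (from standard normal table)

Standard error: SE = σ/√n = 7/√36 = 1.166667

Margin of error: E = z* × SE = 1.645 × 1.166667 = 1.9192

Z-interval: x̄ ± E = 44 ± 1.9192 = (42.0808, 45.9192)

Rounded to 2 decimal places:

(42.08, 45.92)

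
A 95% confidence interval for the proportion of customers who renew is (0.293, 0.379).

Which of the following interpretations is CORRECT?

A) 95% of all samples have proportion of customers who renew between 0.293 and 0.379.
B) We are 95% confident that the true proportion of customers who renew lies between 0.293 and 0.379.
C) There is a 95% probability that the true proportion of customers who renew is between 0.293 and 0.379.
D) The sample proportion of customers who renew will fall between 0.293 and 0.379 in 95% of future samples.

A confidence interval represents our confidence in the procedure, not a probability statement about the parameter.

Key concept: If we repeated this sampling process many times and computed a 95% CI each time, about 95% of those intervals would contain the true population parameter.

For this specific interval (0.293, 0.379):
- Midpoint (point estimate): 0.336
- Margin of error: 0.043

The correct interpretation is the one stating confidence that the true parameter lies in the interval — option B.

B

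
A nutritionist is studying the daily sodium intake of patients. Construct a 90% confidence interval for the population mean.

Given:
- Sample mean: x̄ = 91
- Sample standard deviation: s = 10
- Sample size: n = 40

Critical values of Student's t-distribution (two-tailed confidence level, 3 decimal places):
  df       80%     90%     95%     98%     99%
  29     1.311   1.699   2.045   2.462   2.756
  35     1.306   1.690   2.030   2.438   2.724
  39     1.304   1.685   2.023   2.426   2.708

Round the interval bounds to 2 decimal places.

The population standard deviation σ is unknown (only the sample standard deviation s is given), so use a t-interval with df = n - 1 = 40 - 1 = 39.

For 90% confidence with df = 39, t* = 1.685 (from t-table)

Standard error: SE = s/√n = 10/√40 = 1.581139

Margin of error: E = t* × SE = 1.685 × 1.581139 = 2.6642

T-interval: x̄ ± E = 91 ± 2.6642 = (88.3358, 93.6642)

Rounded to 2 decimal places:

(88.34, 93.66)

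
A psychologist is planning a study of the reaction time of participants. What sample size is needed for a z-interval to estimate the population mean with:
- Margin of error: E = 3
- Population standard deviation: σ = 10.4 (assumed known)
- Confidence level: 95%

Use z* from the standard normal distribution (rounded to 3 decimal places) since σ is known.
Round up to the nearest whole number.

Using z* since population σ is known (z-interval formula).

For 95% confidence, z* = 1.96 (from standard normal table)

Sample size formula for z-interval: n = (z*σ/E)²

n = (1.96 × 10.4 / 3)²
  = (6.794667)²
  = 46.1675

Round up to the nearest whole number: n = 47

47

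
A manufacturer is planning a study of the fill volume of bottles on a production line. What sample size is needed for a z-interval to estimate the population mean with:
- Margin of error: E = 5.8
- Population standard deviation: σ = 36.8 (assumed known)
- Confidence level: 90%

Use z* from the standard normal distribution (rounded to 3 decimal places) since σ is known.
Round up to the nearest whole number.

Using z* since population σ is known (z-interval formula).

For 90% confidence, z* = 1.645 (from standard normal table)

Sample size formula for z-interval: n = (z*σ/E)²

n = (1.645 × 36.8 / 5.8)²
  = (10.437241)²
  = 108.9360

Round up to the nearest whole number: n = 109

109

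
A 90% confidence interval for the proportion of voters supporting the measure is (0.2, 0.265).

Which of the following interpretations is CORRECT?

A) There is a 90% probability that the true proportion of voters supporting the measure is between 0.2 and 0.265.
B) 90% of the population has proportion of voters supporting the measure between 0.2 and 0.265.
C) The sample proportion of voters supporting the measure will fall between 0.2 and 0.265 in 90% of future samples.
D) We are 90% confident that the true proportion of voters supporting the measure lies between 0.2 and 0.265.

A confidence interval represents our confidence in the procedure, not a probability statement about the parameter.

Key concept: If we repeated this sampling process many times and computed a 90% CI each time, about 90% of those intervals would contain the true population parameter.

For this specific interval (0.2, 0.265):
- Midpoint (point estimate): 0.2325
- Margin of error: 0.0325

The correct interpretation is the one stating confidence that the true parameter lies in the interval — option D.

D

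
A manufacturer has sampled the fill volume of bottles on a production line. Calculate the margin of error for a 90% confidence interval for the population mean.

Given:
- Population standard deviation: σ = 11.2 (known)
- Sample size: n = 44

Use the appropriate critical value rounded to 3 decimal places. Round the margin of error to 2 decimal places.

The population standard deviation σ is known, so use the z-interval margin of error formula.

For 90% confidence, z* = 1.645 (from standard normal table)

Margin of error formula for z-interval: E = z* × σ/√n

E = 1.645 × 11.2/√44
  = 1.645 × 1.688464
  = 2.7775

Rounded to 2 decimal places:

2.78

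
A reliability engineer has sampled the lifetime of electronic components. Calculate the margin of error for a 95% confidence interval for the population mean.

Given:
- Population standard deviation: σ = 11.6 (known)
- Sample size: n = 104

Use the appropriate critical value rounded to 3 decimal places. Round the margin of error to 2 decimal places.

The population standard deviation σ is known, so use the z-interval margin of error formula.

For 95% confidence, z* = 1.96 (from standard normal table)

Margin of error formula for z-interval: E = z* × σ/√n

E = 1.96 × 11.6/√104
  = 1.96 × 1.137474
  = 2.2294

Rounded to 2 decimal places:

2.23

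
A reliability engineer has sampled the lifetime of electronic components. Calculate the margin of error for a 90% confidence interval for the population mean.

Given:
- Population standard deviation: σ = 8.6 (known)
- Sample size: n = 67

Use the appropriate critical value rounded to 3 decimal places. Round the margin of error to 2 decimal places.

The population standard deviation σ is known, so use the z-interval margin of error formula.

For 90% confidence, z* = 1.645 (from standard normal table)

Margin of error formula for z-interval: E = z* × σ/√n

E = 1.645 × 8.6/√67
  = 1.645 × 1.050657
  = 1.7283

Rounded to 2 decimal places:

1.73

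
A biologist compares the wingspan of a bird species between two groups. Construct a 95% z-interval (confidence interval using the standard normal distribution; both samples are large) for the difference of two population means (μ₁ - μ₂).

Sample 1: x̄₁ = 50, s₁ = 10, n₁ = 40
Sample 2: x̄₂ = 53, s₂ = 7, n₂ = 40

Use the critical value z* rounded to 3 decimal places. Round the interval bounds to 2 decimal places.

Both samples are large (n₁ = 40 ≥ 30, n₂ = 40 ≥ 30), so a z-interval for the difference of means applies.

Point estimate: x̄₁ - x̄₂ = 50 - 53 = -3

Standard error: SE = √(s₁²/n₁ + s₂²/n₂)
= √(10²/40 + 7²/40)
= √(2.500000 + 1.225000)
= 1.930026

For 95% confidence, z* = 1.96 (from standard normal table)
Margin of error: E = z* × SE = 1.96 × 1.930026 = 3.7829

Z-interval: (x̄₁ - x̄₂) ± E = -3 ± 3.7829 = (-6.7829, 0.7829)

Rounded to 2 decimal places:

(-6.78, 0.78)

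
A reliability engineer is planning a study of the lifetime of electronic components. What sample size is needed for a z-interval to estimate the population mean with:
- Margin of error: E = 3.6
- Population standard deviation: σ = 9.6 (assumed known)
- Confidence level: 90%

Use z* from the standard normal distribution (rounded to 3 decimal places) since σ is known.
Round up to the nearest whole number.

Using z* since population σ is known (z-interval formula).

For 90% confidence, z* = 1.645 (from standard normal table)

Sample size formula for z-interval: n = (z*σ/E)²

n = (1.645 × 9.6 / 3.6)²
  = (4.386667)²
  = 19.2428

Round up to the nearest whole number: n = 20

20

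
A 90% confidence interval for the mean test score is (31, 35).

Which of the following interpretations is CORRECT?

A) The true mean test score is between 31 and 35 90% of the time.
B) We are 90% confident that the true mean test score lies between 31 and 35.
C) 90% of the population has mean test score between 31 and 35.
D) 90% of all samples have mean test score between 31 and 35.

A confidence interval represents our confidence in the procedure, not a probability statement about the parameter.

Key concept: If we repeated this sampling process many times and computed a 90% CI each time, about 90% of those intervals would contain the true population parameter.

For this specific interval (31, 35):
- Midpoint (point estimate): 33
- Margin of error: 2

The correct interpretation is the one stating confidence that the true parameter lies in the interval — option B.

B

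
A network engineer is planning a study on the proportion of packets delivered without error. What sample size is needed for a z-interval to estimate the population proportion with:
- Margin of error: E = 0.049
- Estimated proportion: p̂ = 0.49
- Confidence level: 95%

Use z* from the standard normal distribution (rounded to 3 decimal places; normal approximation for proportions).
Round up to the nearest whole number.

Using z* for proportion z-interval (normal approximation).

For 95% confidence, z* = 1.96 (from standard normal table)

Sample size formula for proportion z-interval: n = z*²p̂(1-p̂)/E²

n = 1.96² × 0.49 × 0.51 / 0.049²
  = 3.8416 × 0.2499 / 0.002401
  = 399.8400

Round up to the nearest whole number: n = 400

400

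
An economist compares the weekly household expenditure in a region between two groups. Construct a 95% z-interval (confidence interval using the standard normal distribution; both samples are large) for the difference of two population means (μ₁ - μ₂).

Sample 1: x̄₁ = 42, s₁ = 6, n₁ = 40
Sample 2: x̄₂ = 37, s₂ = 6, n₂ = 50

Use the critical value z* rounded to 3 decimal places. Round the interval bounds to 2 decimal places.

Both samples are large (n₁ = 40 ≥ 30, n₂ = 50 ≥ 30), so a z-interval for the difference of means applies.

Point estimate: x̄₁ - x̄₂ = 42 - 37 = 5

Standard error: SE = √(s₁²/n₁ + s₂²/n₂)
= √(6²/40 + 6²/50)
= √(0.900000 + 0.720000)
= 1.272792

For 95% confidence, z* = 1.96 (from standard normal table)
Margin of error: E = z* × SE = 1.96 × 1.272792 = 2.4947

Z-interval: (x̄₁ - x̄₂) ± E = 5 ± 2.4947 = (2.5053, 7.4947)

Rounded to 2 decimal places:

(2.51, 7.49)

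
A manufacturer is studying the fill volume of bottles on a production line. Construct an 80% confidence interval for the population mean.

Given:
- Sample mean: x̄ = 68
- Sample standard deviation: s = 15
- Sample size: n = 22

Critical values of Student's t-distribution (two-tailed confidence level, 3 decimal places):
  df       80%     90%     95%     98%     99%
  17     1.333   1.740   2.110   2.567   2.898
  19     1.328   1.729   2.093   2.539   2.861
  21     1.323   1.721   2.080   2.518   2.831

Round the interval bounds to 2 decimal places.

The population standard deviation σ is unknown (only the sample standard deviation s is given), so use a t-interval with df = n - 1 = 22 - 1 = 21.

For 80% confidence with df = 21, t* = 1.323 (from t-table)

Standard error: SE = s/√n = 15/√22 = 3.198011

Margin of error: E = t* × SE = 1.323 × 3.198011 = 4.2310

T-interval: x̄ ± E = 68 ± 4.2310 = (63.7690, 72.2310)

Rounded to 2 decimal places:

(63.77, 72.23)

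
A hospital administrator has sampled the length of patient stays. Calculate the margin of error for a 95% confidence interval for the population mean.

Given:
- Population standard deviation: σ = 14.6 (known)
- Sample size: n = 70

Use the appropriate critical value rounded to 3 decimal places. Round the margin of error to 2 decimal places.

The population standard deviation σ is known, so use the z-interval margin of error formula.

For 95% confidence, z* = 1.96 (from standard normal table)

Margin of error formula for z-interval: E = z* × σ/√n

E = 1.96 × 14.6/√70
  = 1.96 × 1.745034
  = 3.4203

Rounded to 2 decimal places:

3.42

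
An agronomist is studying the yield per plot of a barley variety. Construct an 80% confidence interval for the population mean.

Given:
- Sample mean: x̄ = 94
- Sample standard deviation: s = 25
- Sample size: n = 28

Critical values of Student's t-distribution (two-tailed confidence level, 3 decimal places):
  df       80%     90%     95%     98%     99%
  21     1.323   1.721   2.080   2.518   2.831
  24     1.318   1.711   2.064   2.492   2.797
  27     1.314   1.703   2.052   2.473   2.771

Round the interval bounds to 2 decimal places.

The population standard deviation σ is unknown (only the sample standard deviation s is given), so use a t-interval with df = n - 1 = 28 - 1 = 27.

For 80% confidence with df = 27, t* = 1.314 (from t-table)

Standard error: SE = s/√n = 25/√28 = 4.724556

Margin of error: E = t* × SE = 1.314 × 4.724556 = 6.2081

T-interval: x̄ ± E = 94 ± 6.2081 = (87.7919, 100.2081)

Rounded to 2 decimal places:

(87.79, 100.21)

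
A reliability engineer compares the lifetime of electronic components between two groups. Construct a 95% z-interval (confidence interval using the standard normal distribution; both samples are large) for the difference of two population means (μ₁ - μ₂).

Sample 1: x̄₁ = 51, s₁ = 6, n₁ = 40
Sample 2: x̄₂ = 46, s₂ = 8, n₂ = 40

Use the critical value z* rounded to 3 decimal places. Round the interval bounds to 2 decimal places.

Both samples are large (n₁ = 40 ≥ 30, n₂ = 40 ≥ 30), so a z-interval for the difference of means applies.

Point estimate: x̄₁ - x̄₂ = 51 - 46 = 5

Standard error: SE = √(s₁²/n₁ + s₂²/n₂)
= √(6²/40 + 8²/40)
= √(0.900000 + 1.600000)
= 1.581139

For 95% confidence, z* = 1.96 (from standard normal table)
Margin of error: E = z* × SE = 1.96 × 1.581139 = 3.0990

Z-interval: (x̄₁ - x̄₂) ± E = 5 ± 3.0990 = (1.9010, 8.0990)

Rounded to 2 decimal places:

(1.90, 8.10)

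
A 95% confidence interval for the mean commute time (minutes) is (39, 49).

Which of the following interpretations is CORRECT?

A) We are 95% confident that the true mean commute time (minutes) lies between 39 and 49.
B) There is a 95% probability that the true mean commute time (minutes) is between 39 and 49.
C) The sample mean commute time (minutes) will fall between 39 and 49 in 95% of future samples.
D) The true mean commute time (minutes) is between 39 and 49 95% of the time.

A confidence interval represents our confidence in the procedure, not a probability statement about the parameter.

Key concept: If we repeated this sampling process many times and computed a 95% CI each time, about 95% of those intervals would contain the true population parameter.

For this specific interval (39, 49):
- Midpoint (point estimate): 44
- Margin of error: 5

The correct interpretation is the one stating confidence that the true parameter lies in the interval — option A.

A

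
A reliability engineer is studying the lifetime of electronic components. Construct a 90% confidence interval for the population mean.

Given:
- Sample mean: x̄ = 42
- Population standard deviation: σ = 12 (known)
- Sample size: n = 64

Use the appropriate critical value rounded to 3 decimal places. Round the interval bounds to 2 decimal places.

The population standard deviation σ is known, so use a z-interval (standard normal critical value).

For 90% confidence, z* = 1.645 (from standard normal table)

Standard error: SE = σ/√n = 12/√64 = 1.500000

Margin of error: E = z* × SE = 1.645 × 1.500000 = 2.4675

Z-interval: x̄ ± E = 42 ± 2.4675 = (39.5325, 44.4675)

Rounded to 2 decimal places:

(39.53, 44.47)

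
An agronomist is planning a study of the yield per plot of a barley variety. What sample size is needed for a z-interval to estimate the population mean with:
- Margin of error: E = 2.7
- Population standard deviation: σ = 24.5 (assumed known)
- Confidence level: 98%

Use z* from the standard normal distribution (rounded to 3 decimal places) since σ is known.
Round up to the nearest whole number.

Using z* since population σ is known (z-interval formula).

For 98% confidence, z* = 2.326 (from standard normal table)

Sample size formula for z-interval: n = (z*σ/E)²

n = (2.326 × 24.5 / 2.7)²
  = (21.106296)²
  = 445.4757

Round up to the nearest whole number: n = 446

446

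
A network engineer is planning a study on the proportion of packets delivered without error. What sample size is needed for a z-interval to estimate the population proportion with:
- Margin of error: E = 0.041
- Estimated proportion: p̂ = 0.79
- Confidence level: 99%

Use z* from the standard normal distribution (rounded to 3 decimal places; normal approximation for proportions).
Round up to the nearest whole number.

Using z* for proportion z-interval (normal approximation).

For 99% confidence, z* = 2.576 (from standard normal table)

Sample size formula for proportion z-interval: n = z*²p̂(1-p̂)/E²

n = 2.576² × 0.79 × 0.21 / 0.041²
  = 6.635776 × 0.1659 / 0.001681
  = 654.8931

Round up to the nearest whole number: n = 655

655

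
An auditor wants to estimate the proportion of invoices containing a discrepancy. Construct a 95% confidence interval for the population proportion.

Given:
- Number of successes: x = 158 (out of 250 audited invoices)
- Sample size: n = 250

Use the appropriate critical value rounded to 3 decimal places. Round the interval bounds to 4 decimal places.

Sample proportion: p̂ = 158/250 = 0.632000

Check conditions for normal approximation:
  np̂ = 158 ≥ 10 ✓
  n(1-p̂) = 92 ≥ 10 ✓

The sample is large enough, so use a z-interval (normal approximation) for the proportion.

For 95% confidence, z* = 1.96 (from standard normal table)

Standard error: SE = √(p̂(1-p̂)/n) = √(0.632000×0.368000/250) = 0.03050089

Margin of error: E = z* × SE = 1.96 × 0.03050089 = 0.059782

Z-interval: p̂ ± E = 0.632000 ± 0.059782 = (0.572218, 0.691782)

Rounded to 4 decimal places:

(0.5722, 0.6918)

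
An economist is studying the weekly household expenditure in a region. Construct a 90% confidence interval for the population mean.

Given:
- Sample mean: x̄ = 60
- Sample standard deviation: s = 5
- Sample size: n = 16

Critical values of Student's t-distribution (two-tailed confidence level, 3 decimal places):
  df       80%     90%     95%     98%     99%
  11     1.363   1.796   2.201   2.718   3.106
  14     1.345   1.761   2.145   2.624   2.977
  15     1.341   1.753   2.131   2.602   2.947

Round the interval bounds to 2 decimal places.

The population standard deviation σ is unknown (only the sample standard deviation s is given), so use a t-interval with df = n - 1 = 16 - 1 = 15.

For 90% confidence with df = 15, t* = 1.753 (from t-table)

Standard error: SE = s/√n = 5/√16 = 1.250000

Margin of error: E = t* × SE = 1.753 × 1.250000 = 2.1912

T-interval: x̄ ± E = 60 ± 2.1912 = (57.8088, 62.1912)

Rounded to 2 decimal places:

(57.81, 62.19)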